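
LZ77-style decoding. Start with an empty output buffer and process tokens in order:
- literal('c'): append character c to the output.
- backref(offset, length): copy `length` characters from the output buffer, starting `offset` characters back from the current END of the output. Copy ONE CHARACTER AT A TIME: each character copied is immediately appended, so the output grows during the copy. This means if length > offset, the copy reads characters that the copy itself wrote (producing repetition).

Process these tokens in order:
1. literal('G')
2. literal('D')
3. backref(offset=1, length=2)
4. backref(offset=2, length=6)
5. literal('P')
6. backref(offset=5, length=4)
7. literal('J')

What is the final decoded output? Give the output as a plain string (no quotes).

Answer: GDDDDDDDDDPDDDDJ

Derivation:
Token 1: literal('G'). Output: "G"
Token 2: literal('D'). Output: "GD"
Token 3: backref(off=1, len=2) (overlapping!). Copied 'DD' from pos 1. Output: "GDDD"
Token 4: backref(off=2, len=6) (overlapping!). Copied 'DDDDDD' from pos 2. Output: "GDDDDDDDDD"
Token 5: literal('P'). Output: "GDDDDDDDDDP"
Token 6: backref(off=5, len=4). Copied 'DDDD' from pos 6. Output: "GDDDDDDDDDPDDDD"
Token 7: literal('J'). Output: "GDDDDDDDDDPDDDDJ"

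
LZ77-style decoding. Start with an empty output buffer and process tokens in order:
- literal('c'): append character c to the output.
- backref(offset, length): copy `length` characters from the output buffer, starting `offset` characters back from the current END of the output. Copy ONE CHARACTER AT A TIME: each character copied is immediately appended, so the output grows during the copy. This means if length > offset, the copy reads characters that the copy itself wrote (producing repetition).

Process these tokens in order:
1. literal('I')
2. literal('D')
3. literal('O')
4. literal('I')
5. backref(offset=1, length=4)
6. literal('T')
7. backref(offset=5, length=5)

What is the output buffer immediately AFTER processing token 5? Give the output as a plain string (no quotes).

Answer: IDOIIIII

Derivation:
Token 1: literal('I'). Output: "I"
Token 2: literal('D'). Output: "ID"
Token 3: literal('O'). Output: "IDO"
Token 4: literal('I'). Output: "IDOI"
Token 5: backref(off=1, len=4) (overlapping!). Copied 'IIII' from pos 3. Output: "IDOIIIII"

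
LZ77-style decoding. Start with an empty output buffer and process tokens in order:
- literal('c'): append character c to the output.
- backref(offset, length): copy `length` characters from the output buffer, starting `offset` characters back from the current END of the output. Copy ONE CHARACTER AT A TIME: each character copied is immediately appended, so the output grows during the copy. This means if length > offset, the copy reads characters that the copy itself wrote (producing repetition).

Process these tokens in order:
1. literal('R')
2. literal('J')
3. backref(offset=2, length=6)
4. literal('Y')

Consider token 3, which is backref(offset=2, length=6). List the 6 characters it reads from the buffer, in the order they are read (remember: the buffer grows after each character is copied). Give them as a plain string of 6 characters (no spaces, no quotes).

Token 1: literal('R'). Output: "R"
Token 2: literal('J'). Output: "RJ"
Token 3: backref(off=2, len=6). Buffer before: "RJ" (len 2)
  byte 1: read out[0]='R', append. Buffer now: "RJR"
  byte 2: read out[1]='J', append. Buffer now: "RJRJ"
  byte 3: read out[2]='R', append. Buffer now: "RJRJR"
  byte 4: read out[3]='J', append. Buffer now: "RJRJRJ"
  byte 5: read out[4]='R', append. Buffer now: "RJRJRJR"
  byte 6: read out[5]='J', append. Buffer now: "RJRJRJRJ"

Answer: RJRJRJ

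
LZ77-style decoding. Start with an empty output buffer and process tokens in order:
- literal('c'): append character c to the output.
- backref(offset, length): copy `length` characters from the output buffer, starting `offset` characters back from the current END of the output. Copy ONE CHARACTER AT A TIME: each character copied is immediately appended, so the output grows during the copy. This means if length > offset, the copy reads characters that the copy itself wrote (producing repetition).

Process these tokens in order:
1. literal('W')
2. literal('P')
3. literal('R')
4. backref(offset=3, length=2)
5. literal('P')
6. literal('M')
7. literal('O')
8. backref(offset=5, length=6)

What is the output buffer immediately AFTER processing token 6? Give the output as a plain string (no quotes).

Answer: WPRWPPM

Derivation:
Token 1: literal('W'). Output: "W"
Token 2: literal('P'). Output: "WP"
Token 3: literal('R'). Output: "WPR"
Token 4: backref(off=3, len=2). Copied 'WP' from pos 0. Output: "WPRWP"
Token 5: literal('P'). Output: "WPRWPP"
Token 6: literal('M'). Output: "WPRWPPM"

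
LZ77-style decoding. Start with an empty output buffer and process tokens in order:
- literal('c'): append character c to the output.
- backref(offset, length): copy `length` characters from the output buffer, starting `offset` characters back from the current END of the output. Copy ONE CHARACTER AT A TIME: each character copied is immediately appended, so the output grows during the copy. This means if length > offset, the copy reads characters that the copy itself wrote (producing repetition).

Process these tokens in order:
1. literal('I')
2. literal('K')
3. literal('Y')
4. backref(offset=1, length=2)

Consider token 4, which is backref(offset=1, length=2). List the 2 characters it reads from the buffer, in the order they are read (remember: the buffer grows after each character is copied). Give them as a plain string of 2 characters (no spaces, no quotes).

Token 1: literal('I'). Output: "I"
Token 2: literal('K'). Output: "IK"
Token 3: literal('Y'). Output: "IKY"
Token 4: backref(off=1, len=2). Buffer before: "IKY" (len 3)
  byte 1: read out[2]='Y', append. Buffer now: "IKYY"
  byte 2: read out[3]='Y', append. Buffer now: "IKYYY"

Answer: YY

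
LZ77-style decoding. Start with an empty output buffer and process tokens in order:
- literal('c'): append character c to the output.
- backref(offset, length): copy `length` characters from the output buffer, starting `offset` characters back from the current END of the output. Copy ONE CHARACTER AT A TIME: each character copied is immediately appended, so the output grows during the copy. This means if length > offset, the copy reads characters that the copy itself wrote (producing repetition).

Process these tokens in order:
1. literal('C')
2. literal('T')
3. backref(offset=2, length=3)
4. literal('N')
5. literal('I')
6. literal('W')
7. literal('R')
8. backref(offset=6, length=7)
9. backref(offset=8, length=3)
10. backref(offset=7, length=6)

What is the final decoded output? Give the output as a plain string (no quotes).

Token 1: literal('C'). Output: "C"
Token 2: literal('T'). Output: "CT"
Token 3: backref(off=2, len=3) (overlapping!). Copied 'CTC' from pos 0. Output: "CTCTC"
Token 4: literal('N'). Output: "CTCTCN"
Token 5: literal('I'). Output: "CTCTCNI"
Token 6: literal('W'). Output: "CTCTCNIW"
Token 7: literal('R'). Output: "CTCTCNIWR"
Token 8: backref(off=6, len=7) (overlapping!). Copied 'TCNIWRT' from pos 3. Output: "CTCTCNIWRTCNIWRT"
Token 9: backref(off=8, len=3). Copied 'RTC' from pos 8. Output: "CTCTCNIWRTCNIWRTRTC"
Token 10: backref(off=7, len=6). Copied 'IWRTRT' from pos 12. Output: "CTCTCNIWRTCNIWRTRTCIWRTRT"

Answer: CTCTCNIWRTCNIWRTRTCIWRTRT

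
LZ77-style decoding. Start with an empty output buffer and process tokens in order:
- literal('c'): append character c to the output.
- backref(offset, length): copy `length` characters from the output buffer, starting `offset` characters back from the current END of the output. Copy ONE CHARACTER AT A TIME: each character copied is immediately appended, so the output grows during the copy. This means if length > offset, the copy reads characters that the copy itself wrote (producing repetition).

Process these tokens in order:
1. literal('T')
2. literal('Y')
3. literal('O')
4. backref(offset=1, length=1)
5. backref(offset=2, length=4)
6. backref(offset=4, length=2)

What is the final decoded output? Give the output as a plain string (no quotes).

Token 1: literal('T'). Output: "T"
Token 2: literal('Y'). Output: "TY"
Token 3: literal('O'). Output: "TYO"
Token 4: backref(off=1, len=1). Copied 'O' from pos 2. Output: "TYOO"
Token 5: backref(off=2, len=4) (overlapping!). Copied 'OOOO' from pos 2. Output: "TYOOOOOO"
Token 6: backref(off=4, len=2). Copied 'OO' from pos 4. Output: "TYOOOOOOOO"

Answer: TYOOOOOOOO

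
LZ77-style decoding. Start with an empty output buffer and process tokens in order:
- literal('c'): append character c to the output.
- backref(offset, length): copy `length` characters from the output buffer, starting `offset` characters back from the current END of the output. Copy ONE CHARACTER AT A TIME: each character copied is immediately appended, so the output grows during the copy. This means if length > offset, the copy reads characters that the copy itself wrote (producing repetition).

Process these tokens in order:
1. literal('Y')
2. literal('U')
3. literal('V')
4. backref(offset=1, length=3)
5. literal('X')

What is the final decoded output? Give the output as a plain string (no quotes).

Token 1: literal('Y'). Output: "Y"
Token 2: literal('U'). Output: "YU"
Token 3: literal('V'). Output: "YUV"
Token 4: backref(off=1, len=3) (overlapping!). Copied 'VVV' from pos 2. Output: "YUVVVV"
Token 5: literal('X'). Output: "YUVVVVX"

Answer: YUVVVVX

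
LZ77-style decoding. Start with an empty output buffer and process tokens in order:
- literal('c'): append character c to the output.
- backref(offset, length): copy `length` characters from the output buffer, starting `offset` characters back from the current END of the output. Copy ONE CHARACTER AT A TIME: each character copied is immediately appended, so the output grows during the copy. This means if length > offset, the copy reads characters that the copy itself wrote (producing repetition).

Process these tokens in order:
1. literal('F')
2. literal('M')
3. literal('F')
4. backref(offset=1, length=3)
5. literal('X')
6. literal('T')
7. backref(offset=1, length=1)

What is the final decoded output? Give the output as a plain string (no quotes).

Answer: FMFFFFXTT

Derivation:
Token 1: literal('F'). Output: "F"
Token 2: literal('M'). Output: "FM"
Token 3: literal('F'). Output: "FMF"
Token 4: backref(off=1, len=3) (overlapping!). Copied 'FFF' from pos 2. Output: "FMFFFF"
Token 5: literal('X'). Output: "FMFFFFX"
Token 6: literal('T'). Output: "FMFFFFXT"
Token 7: backref(off=1, len=1). Copied 'T' from pos 7. Output: "FMFFFFXTT"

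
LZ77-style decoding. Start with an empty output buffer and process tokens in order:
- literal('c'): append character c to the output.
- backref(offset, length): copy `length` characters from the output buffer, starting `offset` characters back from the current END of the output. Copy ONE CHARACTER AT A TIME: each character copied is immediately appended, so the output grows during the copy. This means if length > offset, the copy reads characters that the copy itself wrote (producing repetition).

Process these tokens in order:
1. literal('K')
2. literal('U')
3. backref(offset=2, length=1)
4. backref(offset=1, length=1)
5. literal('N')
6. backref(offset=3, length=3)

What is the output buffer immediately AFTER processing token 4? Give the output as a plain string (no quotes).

Token 1: literal('K'). Output: "K"
Token 2: literal('U'). Output: "KU"
Token 3: backref(off=2, len=1). Copied 'K' from pos 0. Output: "KUK"
Token 4: backref(off=1, len=1). Copied 'K' from pos 2. Output: "KUKK"

Answer: KUKK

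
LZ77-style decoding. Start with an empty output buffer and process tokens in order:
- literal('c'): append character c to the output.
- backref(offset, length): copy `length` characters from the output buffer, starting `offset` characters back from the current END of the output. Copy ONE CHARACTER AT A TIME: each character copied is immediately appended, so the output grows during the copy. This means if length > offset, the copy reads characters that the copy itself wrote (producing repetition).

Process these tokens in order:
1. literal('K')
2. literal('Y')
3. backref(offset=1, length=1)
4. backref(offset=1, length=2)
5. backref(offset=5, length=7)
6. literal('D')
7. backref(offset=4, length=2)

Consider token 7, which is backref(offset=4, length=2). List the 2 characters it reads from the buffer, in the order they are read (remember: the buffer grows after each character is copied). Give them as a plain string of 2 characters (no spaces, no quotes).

Answer: YK

Derivation:
Token 1: literal('K'). Output: "K"
Token 2: literal('Y'). Output: "KY"
Token 3: backref(off=1, len=1). Copied 'Y' from pos 1. Output: "KYY"
Token 4: backref(off=1, len=2) (overlapping!). Copied 'YY' from pos 2. Output: "KYYYY"
Token 5: backref(off=5, len=7) (overlapping!). Copied 'KYYYYKY' from pos 0. Output: "KYYYYKYYYYKY"
Token 6: literal('D'). Output: "KYYYYKYYYYKYD"
Token 7: backref(off=4, len=2). Buffer before: "KYYYYKYYYYKYD" (len 13)
  byte 1: read out[9]='Y', append. Buffer now: "KYYYYKYYYYKYDY"
  byte 2: read out[10]='K', append. Buffer now: "KYYYYKYYYYKYDYK"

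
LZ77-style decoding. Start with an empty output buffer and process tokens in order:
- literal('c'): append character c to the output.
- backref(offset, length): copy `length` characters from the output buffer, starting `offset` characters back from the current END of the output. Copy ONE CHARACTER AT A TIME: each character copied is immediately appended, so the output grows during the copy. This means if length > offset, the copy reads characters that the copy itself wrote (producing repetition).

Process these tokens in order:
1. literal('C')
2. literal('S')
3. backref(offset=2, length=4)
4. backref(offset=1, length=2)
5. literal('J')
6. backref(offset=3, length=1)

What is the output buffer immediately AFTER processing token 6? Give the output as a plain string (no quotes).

Answer: CSCSCSSSJS

Derivation:
Token 1: literal('C'). Output: "C"
Token 2: literal('S'). Output: "CS"
Token 3: backref(off=2, len=4) (overlapping!). Copied 'CSCS' from pos 0. Output: "CSCSCS"
Token 4: backref(off=1, len=2) (overlapping!). Copied 'SS' from pos 5. Output: "CSCSCSSS"
Token 5: literal('J'). Output: "CSCSCSSSJ"
Token 6: backref(off=3, len=1). Copied 'S' from pos 6. Output: "CSCSCSSSJS"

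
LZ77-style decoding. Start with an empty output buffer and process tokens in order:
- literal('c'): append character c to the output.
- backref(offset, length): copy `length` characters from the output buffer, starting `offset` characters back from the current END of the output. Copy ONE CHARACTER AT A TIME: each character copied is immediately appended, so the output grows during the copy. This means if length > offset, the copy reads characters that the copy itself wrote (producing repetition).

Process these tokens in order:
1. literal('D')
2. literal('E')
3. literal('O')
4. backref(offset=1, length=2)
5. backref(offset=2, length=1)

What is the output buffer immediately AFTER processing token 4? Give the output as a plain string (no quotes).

Answer: DEOOO

Derivation:
Token 1: literal('D'). Output: "D"
Token 2: literal('E'). Output: "DE"
Token 3: literal('O'). Output: "DEO"
Token 4: backref(off=1, len=2) (overlapping!). Copied 'OO' from pos 2. Output: "DEOOO"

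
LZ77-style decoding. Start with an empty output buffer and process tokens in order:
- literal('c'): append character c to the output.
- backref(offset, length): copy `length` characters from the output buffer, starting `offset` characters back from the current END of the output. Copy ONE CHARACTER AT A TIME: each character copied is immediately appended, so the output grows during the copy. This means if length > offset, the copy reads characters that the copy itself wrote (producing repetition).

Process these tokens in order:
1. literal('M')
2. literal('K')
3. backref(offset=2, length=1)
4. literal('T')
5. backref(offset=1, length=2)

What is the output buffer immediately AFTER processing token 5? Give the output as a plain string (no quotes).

Answer: MKMTTT

Derivation:
Token 1: literal('M'). Output: "M"
Token 2: literal('K'). Output: "MK"
Token 3: backref(off=2, len=1). Copied 'M' from pos 0. Output: "MKM"
Token 4: literal('T'). Output: "MKMT"
Token 5: backref(off=1, len=2) (overlapping!). Copied 'TT' from pos 3. Output: "MKMTTT"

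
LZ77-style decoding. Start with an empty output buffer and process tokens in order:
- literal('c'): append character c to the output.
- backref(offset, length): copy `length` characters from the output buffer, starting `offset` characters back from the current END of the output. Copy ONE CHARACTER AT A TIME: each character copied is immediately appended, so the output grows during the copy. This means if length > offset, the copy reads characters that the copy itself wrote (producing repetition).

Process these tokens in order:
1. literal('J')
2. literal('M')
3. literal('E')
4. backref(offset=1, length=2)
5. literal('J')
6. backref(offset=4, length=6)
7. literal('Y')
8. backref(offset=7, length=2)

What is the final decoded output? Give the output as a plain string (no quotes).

Token 1: literal('J'). Output: "J"
Token 2: literal('M'). Output: "JM"
Token 3: literal('E'). Output: "JME"
Token 4: backref(off=1, len=2) (overlapping!). Copied 'EE' from pos 2. Output: "JMEEE"
Token 5: literal('J'). Output: "JMEEEJ"
Token 6: backref(off=4, len=6) (overlapping!). Copied 'EEEJEE' from pos 2. Output: "JMEEEJEEEJEE"
Token 7: literal('Y'). Output: "JMEEEJEEEJEEY"
Token 8: backref(off=7, len=2). Copied 'EE' from pos 6. Output: "JMEEEJEEEJEEYEE"

Answer: JMEEEJEEEJEEYEE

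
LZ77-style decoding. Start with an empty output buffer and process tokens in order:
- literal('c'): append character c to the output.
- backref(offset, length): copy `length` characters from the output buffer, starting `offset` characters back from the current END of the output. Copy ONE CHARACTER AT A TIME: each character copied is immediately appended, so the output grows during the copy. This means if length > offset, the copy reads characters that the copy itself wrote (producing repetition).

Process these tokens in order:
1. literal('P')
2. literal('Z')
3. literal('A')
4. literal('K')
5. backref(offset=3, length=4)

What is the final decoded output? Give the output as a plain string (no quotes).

Token 1: literal('P'). Output: "P"
Token 2: literal('Z'). Output: "PZ"
Token 3: literal('A'). Output: "PZA"
Token 4: literal('K'). Output: "PZAK"
Token 5: backref(off=3, len=4) (overlapping!). Copied 'ZAKZ' from pos 1. Output: "PZAKZAKZ"

Answer: PZAKZAKZ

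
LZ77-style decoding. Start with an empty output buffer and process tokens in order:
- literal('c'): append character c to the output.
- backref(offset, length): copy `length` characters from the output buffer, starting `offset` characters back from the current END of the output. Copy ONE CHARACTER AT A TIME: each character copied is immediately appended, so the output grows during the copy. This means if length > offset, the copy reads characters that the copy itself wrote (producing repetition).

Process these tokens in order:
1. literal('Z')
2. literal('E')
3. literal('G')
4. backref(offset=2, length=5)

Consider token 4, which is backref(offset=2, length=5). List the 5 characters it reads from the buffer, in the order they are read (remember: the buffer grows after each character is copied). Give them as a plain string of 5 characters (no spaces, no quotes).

Token 1: literal('Z'). Output: "Z"
Token 2: literal('E'). Output: "ZE"
Token 3: literal('G'). Output: "ZEG"
Token 4: backref(off=2, len=5). Buffer before: "ZEG" (len 3)
  byte 1: read out[1]='E', append. Buffer now: "ZEGE"
  byte 2: read out[2]='G', append. Buffer now: "ZEGEG"
  byte 3: read out[3]='E', append. Buffer now: "ZEGEGE"
  byte 4: read out[4]='G', append. Buffer now: "ZEGEGEG"
  byte 5: read out[5]='E', append. Buffer now: "ZEGEGEGE"

Answer: EGEGE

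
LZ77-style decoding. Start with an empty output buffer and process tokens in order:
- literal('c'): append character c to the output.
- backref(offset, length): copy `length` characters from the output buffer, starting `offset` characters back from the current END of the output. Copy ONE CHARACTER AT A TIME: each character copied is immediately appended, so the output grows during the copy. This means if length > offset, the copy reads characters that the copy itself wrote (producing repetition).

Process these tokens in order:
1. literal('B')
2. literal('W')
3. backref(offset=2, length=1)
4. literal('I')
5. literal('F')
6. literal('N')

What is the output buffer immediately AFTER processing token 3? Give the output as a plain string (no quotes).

Token 1: literal('B'). Output: "B"
Token 2: literal('W'). Output: "BW"
Token 3: backref(off=2, len=1). Copied 'B' from pos 0. Output: "BWB"

Answer: BWB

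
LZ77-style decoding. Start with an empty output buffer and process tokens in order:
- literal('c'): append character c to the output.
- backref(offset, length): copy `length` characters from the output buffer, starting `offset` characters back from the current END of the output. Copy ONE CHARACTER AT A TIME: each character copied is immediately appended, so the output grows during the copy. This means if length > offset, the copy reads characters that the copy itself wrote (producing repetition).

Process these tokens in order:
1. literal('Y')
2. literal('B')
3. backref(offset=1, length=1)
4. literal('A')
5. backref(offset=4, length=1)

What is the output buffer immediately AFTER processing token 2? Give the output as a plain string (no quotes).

Token 1: literal('Y'). Output: "Y"
Token 2: literal('B'). Output: "YB"

Answer: YB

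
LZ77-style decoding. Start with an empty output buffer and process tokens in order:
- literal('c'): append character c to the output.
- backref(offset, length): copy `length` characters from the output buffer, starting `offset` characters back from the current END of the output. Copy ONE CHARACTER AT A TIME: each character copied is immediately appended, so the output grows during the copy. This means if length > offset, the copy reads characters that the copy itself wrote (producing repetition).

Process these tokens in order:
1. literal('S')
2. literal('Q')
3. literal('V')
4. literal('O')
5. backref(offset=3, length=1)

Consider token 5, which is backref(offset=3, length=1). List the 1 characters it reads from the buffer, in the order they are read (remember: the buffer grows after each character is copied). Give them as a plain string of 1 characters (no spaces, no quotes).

Answer: Q

Derivation:
Token 1: literal('S'). Output: "S"
Token 2: literal('Q'). Output: "SQ"
Token 3: literal('V'). Output: "SQV"
Token 4: literal('O'). Output: "SQVO"
Token 5: backref(off=3, len=1). Buffer before: "SQVO" (len 4)
  byte 1: read out[1]='Q', append. Buffer now: "SQVOQ"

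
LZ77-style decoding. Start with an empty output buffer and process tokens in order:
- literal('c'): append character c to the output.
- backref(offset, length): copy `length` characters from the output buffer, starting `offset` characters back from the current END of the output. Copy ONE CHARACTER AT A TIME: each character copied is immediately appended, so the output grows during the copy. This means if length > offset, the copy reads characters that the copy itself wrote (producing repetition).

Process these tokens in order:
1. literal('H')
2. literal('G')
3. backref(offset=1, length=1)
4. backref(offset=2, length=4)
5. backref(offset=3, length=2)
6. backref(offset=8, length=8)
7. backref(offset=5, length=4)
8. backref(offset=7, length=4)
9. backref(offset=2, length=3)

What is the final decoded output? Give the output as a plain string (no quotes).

Answer: HGGGGGGGGGGGGGGGGGGGGGGGGGGG

Derivation:
Token 1: literal('H'). Output: "H"
Token 2: literal('G'). Output: "HG"
Token 3: backref(off=1, len=1). Copied 'G' from pos 1. Output: "HGG"
Token 4: backref(off=2, len=4) (overlapping!). Copied 'GGGG' from pos 1. Output: "HGGGGGG"
Token 5: backref(off=3, len=2). Copied 'GG' from pos 4. Output: "HGGGGGGGG"
Token 6: backref(off=8, len=8). Copied 'GGGGGGGG' from pos 1. Output: "HGGGGGGGGGGGGGGGG"
Token 7: backref(off=5, len=4). Copied 'GGGG' from pos 12. Output: "HGGGGGGGGGGGGGGGGGGGG"
Token 8: backref(off=7, len=4). Copied 'GGGG' from pos 14. Output: "HGGGGGGGGGGGGGGGGGGGGGGGG"
Token 9: backref(off=2, len=3) (overlapping!). Copied 'GGG' from pos 23. Output: "HGGGGGGGGGGGGGGGGGGGGGGGGGGG"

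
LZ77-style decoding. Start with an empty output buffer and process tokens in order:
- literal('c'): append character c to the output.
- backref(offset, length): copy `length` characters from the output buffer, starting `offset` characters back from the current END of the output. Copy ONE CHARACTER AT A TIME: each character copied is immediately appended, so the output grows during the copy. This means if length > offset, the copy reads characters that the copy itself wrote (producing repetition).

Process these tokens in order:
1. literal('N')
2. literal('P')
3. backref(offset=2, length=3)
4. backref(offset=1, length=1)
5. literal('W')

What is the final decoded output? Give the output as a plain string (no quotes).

Answer: NPNPNNW

Derivation:
Token 1: literal('N'). Output: "N"
Token 2: literal('P'). Output: "NP"
Token 3: backref(off=2, len=3) (overlapping!). Copied 'NPN' from pos 0. Output: "NPNPN"
Token 4: backref(off=1, len=1). Copied 'N' from pos 4. Output: "NPNPNN"
Token 5: literal('W'). Output: "NPNPNNW"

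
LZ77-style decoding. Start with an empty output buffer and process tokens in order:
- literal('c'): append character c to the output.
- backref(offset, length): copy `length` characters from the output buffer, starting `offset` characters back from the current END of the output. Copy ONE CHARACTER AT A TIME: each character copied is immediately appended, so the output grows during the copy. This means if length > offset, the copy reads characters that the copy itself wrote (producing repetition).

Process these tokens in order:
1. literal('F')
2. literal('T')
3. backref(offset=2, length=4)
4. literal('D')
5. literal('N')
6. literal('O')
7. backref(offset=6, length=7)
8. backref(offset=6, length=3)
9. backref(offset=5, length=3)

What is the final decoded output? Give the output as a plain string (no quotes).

Answer: FTFTFTDNOTFTDNOTFTDOTF

Derivation:
Token 1: literal('F'). Output: "F"
Token 2: literal('T'). Output: "FT"
Token 3: backref(off=2, len=4) (overlapping!). Copied 'FTFT' from pos 0. Output: "FTFTFT"
Token 4: literal('D'). Output: "FTFTFTD"
Token 5: literal('N'). Output: "FTFTFTDN"
Token 6: literal('O'). Output: "FTFTFTDNO"
Token 7: backref(off=6, len=7) (overlapping!). Copied 'TFTDNOT' from pos 3. Output: "FTFTFTDNOTFTDNOT"
Token 8: backref(off=6, len=3). Copied 'FTD' from pos 10. Output: "FTFTFTDNOTFTDNOTFTD"
Token 9: backref(off=5, len=3). Copied 'OTF' from pos 14. Output: "FTFTFTDNOTFTDNOTFTDOTF"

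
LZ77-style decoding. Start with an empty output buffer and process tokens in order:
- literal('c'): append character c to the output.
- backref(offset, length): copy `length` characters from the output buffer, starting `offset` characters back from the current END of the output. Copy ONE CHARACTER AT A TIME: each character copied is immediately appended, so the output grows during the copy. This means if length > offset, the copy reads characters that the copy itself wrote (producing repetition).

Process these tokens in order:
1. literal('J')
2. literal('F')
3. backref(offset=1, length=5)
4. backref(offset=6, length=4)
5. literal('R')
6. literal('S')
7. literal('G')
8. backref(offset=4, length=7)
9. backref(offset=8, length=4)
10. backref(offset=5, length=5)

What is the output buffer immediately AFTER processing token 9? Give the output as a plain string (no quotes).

Answer: JFFFFFFFFFFRSGFRSGFRSGFRS

Derivation:
Token 1: literal('J'). Output: "J"
Token 2: literal('F'). Output: "JF"
Token 3: backref(off=1, len=5) (overlapping!). Copied 'FFFFF' from pos 1. Output: "JFFFFFF"
Token 4: backref(off=6, len=4). Copied 'FFFF' from pos 1. Output: "JFFFFFFFFFF"
Token 5: literal('R'). Output: "JFFFFFFFFFFR"
Token 6: literal('S'). Output: "JFFFFFFFFFFRS"
Token 7: literal('G'). Output: "JFFFFFFFFFFRSG"
Token 8: backref(off=4, len=7) (overlapping!). Copied 'FRSGFRS' from pos 10. Output: "JFFFFFFFFFFRSGFRSGFRS"
Token 9: backref(off=8, len=4). Copied 'GFRS' from pos 13. Output: "JFFFFFFFFFFRSGFRSGFRSGFRS"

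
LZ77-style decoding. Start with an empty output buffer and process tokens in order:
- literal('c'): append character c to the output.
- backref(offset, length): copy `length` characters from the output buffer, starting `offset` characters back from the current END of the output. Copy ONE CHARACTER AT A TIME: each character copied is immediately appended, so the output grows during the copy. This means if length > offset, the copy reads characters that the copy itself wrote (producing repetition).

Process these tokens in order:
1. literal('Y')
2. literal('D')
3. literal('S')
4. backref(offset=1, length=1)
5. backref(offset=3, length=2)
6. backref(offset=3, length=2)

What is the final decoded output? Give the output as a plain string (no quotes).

Answer: YDSSDSSD

Derivation:
Token 1: literal('Y'). Output: "Y"
Token 2: literal('D'). Output: "YD"
Token 3: literal('S'). Output: "YDS"
Token 4: backref(off=1, len=1). Copied 'S' from pos 2. Output: "YDSS"
Token 5: backref(off=3, len=2). Copied 'DS' from pos 1. Output: "YDSSDS"
Token 6: backref(off=3, len=2). Copied 'SD' from pos 3. Output: "YDSSDSSD"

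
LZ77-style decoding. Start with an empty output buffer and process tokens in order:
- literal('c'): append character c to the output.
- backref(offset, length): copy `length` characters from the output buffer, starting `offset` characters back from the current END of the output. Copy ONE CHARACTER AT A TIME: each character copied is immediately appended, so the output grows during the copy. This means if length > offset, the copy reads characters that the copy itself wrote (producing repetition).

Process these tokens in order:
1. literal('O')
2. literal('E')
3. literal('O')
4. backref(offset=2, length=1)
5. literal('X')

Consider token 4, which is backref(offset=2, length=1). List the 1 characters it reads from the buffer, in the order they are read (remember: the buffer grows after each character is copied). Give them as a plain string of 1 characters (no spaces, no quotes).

Answer: E

Derivation:
Token 1: literal('O'). Output: "O"
Token 2: literal('E'). Output: "OE"
Token 3: literal('O'). Output: "OEO"
Token 4: backref(off=2, len=1). Buffer before: "OEO" (len 3)
  byte 1: read out[1]='E', append. Buffer now: "OEOE"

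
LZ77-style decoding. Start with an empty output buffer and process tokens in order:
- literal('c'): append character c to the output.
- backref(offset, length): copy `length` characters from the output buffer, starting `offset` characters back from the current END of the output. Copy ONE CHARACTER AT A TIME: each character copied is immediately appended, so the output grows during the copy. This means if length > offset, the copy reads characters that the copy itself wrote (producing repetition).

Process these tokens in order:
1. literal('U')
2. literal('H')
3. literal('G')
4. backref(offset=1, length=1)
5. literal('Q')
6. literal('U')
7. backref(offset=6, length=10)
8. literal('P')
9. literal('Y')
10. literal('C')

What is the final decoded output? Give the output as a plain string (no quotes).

Token 1: literal('U'). Output: "U"
Token 2: literal('H'). Output: "UH"
Token 3: literal('G'). Output: "UHG"
Token 4: backref(off=1, len=1). Copied 'G' from pos 2. Output: "UHGG"
Token 5: literal('Q'). Output: "UHGGQ"
Token 6: literal('U'). Output: "UHGGQU"
Token 7: backref(off=6, len=10) (overlapping!). Copied 'UHGGQUUHGG' from pos 0. Output: "UHGGQUUHGGQUUHGG"
Token 8: literal('P'). Output: "UHGGQUUHGGQUUHGGP"
Token 9: literal('Y'). Output: "UHGGQUUHGGQUUHGGPY"
Token 10: literal('C'). Output: "UHGGQUUHGGQUUHGGPYC"

Answer: UHGGQUUHGGQUUHGGPYC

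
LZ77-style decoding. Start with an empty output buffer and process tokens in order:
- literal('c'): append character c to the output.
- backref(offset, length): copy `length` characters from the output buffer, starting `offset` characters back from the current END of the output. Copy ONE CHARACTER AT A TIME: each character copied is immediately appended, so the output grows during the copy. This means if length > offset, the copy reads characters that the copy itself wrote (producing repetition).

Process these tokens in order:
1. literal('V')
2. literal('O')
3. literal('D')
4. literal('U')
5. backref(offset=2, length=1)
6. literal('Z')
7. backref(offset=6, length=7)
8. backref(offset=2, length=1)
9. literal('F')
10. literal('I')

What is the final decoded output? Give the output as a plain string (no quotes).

Token 1: literal('V'). Output: "V"
Token 2: literal('O'). Output: "VO"
Token 3: literal('D'). Output: "VOD"
Token 4: literal('U'). Output: "VODU"
Token 5: backref(off=2, len=1). Copied 'D' from pos 2. Output: "VODUD"
Token 6: literal('Z'). Output: "VODUDZ"
Token 7: backref(off=6, len=7) (overlapping!). Copied 'VODUDZV' from pos 0. Output: "VODUDZVODUDZV"
Token 8: backref(off=2, len=1). Copied 'Z' from pos 11. Output: "VODUDZVODUDZVZ"
Token 9: literal('F'). Output: "VODUDZVODUDZVZF"
Token 10: literal('I'). Output: "VODUDZVODUDZVZFI"

Answer: VODUDZVODUDZVZFI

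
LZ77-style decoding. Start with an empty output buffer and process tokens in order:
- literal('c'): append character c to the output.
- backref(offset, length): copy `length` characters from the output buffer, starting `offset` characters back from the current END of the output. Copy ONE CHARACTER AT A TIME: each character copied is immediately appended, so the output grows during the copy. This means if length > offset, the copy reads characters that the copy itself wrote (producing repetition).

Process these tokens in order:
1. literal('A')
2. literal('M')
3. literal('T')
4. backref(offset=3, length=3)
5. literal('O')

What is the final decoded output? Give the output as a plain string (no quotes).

Answer: AMTAMTO

Derivation:
Token 1: literal('A'). Output: "A"
Token 2: literal('M'). Output: "AM"
Token 3: literal('T'). Output: "AMT"
Token 4: backref(off=3, len=3). Copied 'AMT' from pos 0. Output: "AMTAMT"
Token 5: literal('O'). Output: "AMTAMTO"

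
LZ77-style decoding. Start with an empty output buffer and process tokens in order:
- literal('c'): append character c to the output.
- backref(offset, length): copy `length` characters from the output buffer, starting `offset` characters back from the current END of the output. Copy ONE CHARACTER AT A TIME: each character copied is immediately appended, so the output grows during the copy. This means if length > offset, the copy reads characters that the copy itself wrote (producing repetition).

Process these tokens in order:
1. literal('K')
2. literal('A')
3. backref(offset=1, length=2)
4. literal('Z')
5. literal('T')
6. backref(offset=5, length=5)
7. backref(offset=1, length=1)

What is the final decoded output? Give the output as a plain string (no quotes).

Answer: KAAAZTAAAZTT

Derivation:
Token 1: literal('K'). Output: "K"
Token 2: literal('A'). Output: "KA"
Token 3: backref(off=1, len=2) (overlapping!). Copied 'AA' from pos 1. Output: "KAAA"
Token 4: literal('Z'). Output: "KAAAZ"
Token 5: literal('T'). Output: "KAAAZT"
Token 6: backref(off=5, len=5). Copied 'AAAZT' from pos 1. Output: "KAAAZTAAAZT"
Token 7: backref(off=1, len=1). Copied 'T' from pos 10. Output: "KAAAZTAAAZTT"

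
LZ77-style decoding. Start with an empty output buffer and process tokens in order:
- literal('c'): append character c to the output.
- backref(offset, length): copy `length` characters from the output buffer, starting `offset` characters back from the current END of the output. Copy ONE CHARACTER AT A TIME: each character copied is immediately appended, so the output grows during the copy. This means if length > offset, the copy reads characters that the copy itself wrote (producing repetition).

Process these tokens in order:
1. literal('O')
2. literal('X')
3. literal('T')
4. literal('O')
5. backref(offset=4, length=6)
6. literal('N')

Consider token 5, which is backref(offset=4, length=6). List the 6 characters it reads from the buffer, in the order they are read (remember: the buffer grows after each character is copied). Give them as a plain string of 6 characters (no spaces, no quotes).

Token 1: literal('O'). Output: "O"
Token 2: literal('X'). Output: "OX"
Token 3: literal('T'). Output: "OXT"
Token 4: literal('O'). Output: "OXTO"
Token 5: backref(off=4, len=6). Buffer before: "OXTO" (len 4)
  byte 1: read out[0]='O', append. Buffer now: "OXTOO"
  byte 2: read out[1]='X', append. Buffer now: "OXTOOX"
  byte 3: read out[2]='T', append. Buffer now: "OXTOOXT"
  byte 4: read out[3]='O', append. Buffer now: "OXTOOXTO"
  byte 5: read out[4]='O', append. Buffer now: "OXTOOXTOO"
  byte 6: read out[5]='X', append. Buffer now: "OXTOOXTOOX"

Answer: OXTOOX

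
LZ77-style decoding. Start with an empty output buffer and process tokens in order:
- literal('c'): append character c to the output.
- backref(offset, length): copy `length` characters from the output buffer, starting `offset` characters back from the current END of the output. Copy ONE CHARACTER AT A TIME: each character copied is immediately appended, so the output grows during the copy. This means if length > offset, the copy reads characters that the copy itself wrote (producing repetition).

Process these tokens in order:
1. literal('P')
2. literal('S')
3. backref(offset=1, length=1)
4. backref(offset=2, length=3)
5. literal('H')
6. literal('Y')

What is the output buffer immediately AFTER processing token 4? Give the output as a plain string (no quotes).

Token 1: literal('P'). Output: "P"
Token 2: literal('S'). Output: "PS"
Token 3: backref(off=1, len=1). Copied 'S' from pos 1. Output: "PSS"
Token 4: backref(off=2, len=3) (overlapping!). Copied 'SSS' from pos 1. Output: "PSSSSS"

Answer: PSSSSS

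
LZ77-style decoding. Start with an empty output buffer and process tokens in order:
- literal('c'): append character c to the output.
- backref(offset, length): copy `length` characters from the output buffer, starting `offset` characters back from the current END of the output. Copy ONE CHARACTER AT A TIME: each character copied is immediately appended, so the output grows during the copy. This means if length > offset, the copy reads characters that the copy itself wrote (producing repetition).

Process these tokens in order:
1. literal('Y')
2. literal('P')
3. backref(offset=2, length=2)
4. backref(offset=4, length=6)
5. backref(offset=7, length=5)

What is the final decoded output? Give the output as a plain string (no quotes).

Token 1: literal('Y'). Output: "Y"
Token 2: literal('P'). Output: "YP"
Token 3: backref(off=2, len=2). Copied 'YP' from pos 0. Output: "YPYP"
Token 4: backref(off=4, len=6) (overlapping!). Copied 'YPYPYP' from pos 0. Output: "YPYPYPYPYP"
Token 5: backref(off=7, len=5). Copied 'PYPYP' from pos 3. Output: "YPYPYPYPYPPYPYP"

Answer: YPYPYPYPYPPYPYP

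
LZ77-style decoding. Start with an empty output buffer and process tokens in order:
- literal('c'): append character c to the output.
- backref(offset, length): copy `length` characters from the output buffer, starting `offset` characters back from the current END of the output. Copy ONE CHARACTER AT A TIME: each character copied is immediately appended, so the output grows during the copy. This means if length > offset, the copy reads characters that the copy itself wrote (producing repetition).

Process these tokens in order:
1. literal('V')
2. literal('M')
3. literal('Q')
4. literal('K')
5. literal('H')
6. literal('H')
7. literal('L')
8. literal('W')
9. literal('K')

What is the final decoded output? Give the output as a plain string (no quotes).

Token 1: literal('V'). Output: "V"
Token 2: literal('M'). Output: "VM"
Token 3: literal('Q'). Output: "VMQ"
Token 4: literal('K'). Output: "VMQK"
Token 5: literal('H'). Output: "VMQKH"
Token 6: literal('H'). Output: "VMQKHH"
Token 7: literal('L'). Output: "VMQKHHL"
Token 8: literal('W'). Output: "VMQKHHLW"
Token 9: literal('K'). Output: "VMQKHHLWK"

Answer: VMQKHHLWK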